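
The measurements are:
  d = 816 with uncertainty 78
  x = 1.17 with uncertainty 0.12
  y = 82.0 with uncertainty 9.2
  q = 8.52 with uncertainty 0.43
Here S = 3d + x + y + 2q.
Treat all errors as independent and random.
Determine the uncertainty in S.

Each term contributes (cᵢ δxᵢ)² to (δS)²:
  (3·δd)² = 54800;  (δx)² = 0.0144;  (δy)² = 84.6;  (2·δq)² = 0.740
δS = √(54800) = 234

234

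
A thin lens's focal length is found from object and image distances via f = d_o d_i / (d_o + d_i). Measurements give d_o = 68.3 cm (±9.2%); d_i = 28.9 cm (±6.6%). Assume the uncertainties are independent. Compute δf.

1.09 cm

∂f/∂d_o = (d_i/(d_o+d_i))² = 0.0884;  ∂f/∂d_i = (d_o/(d_o+d_i))² = 0.494
δf = √((∂f/∂d_o · δd_o)² + (∂f/∂d_i · δd_i)²) = √(0.309 + 0.887) = 1.09 cm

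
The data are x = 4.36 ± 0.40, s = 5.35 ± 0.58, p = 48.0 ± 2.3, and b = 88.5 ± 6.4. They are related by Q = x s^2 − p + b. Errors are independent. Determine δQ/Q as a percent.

Let w = x·s^2 = 125. δw/w = √((1·δx/x)² + (2·δs/s)²) = √(0.00842 + 0.0470) = 0.235, so δw = 29.4.
Q = w − p + b: δQ = √(δw² + δp² + δb²) = √(863 + 5.29 + 41.0) = 30.2
Q = 165, so δQ/Q = 30.2/165 = 0.182.

18.2%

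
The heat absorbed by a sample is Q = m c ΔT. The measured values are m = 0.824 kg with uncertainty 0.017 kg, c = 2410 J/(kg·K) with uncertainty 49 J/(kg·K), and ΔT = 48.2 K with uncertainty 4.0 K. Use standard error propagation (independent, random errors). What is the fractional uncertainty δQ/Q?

Relative error in a monomial: (δQ/Q)² = Σ (nᵢ · δxᵢ/xᵢ)².
  (1·δm/m)² = (1×0.0206)² = 0.000426;  (1·δc/c)² = (1×0.0203)² = 0.000413;  (1·δΔT/ΔT)² = (1×0.0830)² = 0.00689
δQ/Q = √(0.00773) = 0.0879

0.0879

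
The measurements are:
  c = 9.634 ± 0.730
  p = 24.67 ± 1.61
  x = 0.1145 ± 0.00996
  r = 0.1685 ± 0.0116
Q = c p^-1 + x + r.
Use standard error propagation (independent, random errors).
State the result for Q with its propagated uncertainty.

Let w = c·p^-1 = 0.3905. δw/w = √((1·δc/c)² + (-1·δp/p)²) = √(0.00574 + 0.00426) = 0.100, so δw = 0.0391.
Q = w + x + r: δQ = √(δw² + δx² + δr²) = √(0.00153 + 9.92e-05 + 0.000135) = 0.0419
Q = 0.6735.

0.6735 ± 0.0419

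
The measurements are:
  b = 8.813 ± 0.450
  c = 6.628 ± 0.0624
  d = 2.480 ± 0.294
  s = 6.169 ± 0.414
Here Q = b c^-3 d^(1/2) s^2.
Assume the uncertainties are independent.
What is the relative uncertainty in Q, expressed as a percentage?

For a monomial Q ∝ b, c^-3, d^(1/2), s^2, fractional errors add in quadrature:
  (1·δb/b)² = (1×0.0511)² = 0.00261;  (-3·δc/c)² = (-3×0.00941)² = 0.000798;  (½·δd/d)² = (0.5×0.119)² = 0.00351;  (2·δs/s)² = (2×0.0671)² = 0.0180
δQ/Q = √(0.0249) = 0.158

15.8%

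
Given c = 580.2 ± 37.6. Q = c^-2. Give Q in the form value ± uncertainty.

(2.971 ± 0.385) × 10^-6

Each factor contributes (exponent × relative error)² to (δQ/Q)²:
  (-2·δc/c)² = (-2×0.0648)² = 0.0168
δQ/Q = √(0.0168) = 0.130
Q = 2.971e-06, so δQ = 0.130 × 2.971e-06 = 3.85e-07.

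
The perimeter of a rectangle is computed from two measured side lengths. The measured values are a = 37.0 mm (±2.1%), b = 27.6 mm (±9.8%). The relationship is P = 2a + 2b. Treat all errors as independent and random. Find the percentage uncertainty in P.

For a sum/difference, combine absolute errors in quadrature:
  (2·δa)² = 2.41;  (2·δb)² = 29.3
δP = √(31.7) = 5.63 mm
P = 129 mm, so δP/P = 5.63/129 = 0.0436.

4.36%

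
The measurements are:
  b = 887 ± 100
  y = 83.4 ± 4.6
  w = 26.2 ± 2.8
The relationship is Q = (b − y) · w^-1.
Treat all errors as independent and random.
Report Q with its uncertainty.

Let u = b − y = 804. δu = √(δb² + δy²) = √(10000 + 21.2) = 100, so δu/u = 0.125.
Q is then a monomial in u, w:
δQ/Q = √((δu/u)² + (-1·δw/w)²) = √(0.0155 + 0.0114) = 0.164
Q = 30.7, so δQ = 0.164 × 30.7 = 5.03.

30.7 ± 5.03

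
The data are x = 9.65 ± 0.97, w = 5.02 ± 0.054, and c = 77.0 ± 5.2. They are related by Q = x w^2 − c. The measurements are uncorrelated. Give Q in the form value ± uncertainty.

166 ± 25.5

Let p = x·w^2 = 243. δp/p = √((1·δx/x)² + (2·δw/w)²) = √(0.0101 + 0.000463) = 0.103, so δp = 25.0.
Q = p − c: δQ = √(δp² + δc²) = √(625 + 27.0) = 25.5
Q = 166.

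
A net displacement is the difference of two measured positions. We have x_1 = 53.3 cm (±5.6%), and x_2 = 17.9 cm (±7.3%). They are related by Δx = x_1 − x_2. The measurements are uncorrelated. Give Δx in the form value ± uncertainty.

For a sum/difference, combine absolute errors in quadrature:
  (δx_1)² = 8.91;  (δx_2)² = 1.71
δΔx = √(10.6) = 3.26 cm
Δx = 35.4 cm.

35.4 ± 3.26 cm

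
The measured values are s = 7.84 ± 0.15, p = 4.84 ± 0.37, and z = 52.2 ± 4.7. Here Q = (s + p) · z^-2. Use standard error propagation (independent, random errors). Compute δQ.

0.000851

Let u = s + p = 12.7. δu = √(δs² + δp²) = √(0.0225 + 0.137) = 0.399, so δu/u = 0.0315.
Q is then a monomial in u, z:
δQ/Q = √((δu/u)² + (-2·δz/z)²) = √(0.000991 + 0.0324) = 0.183
Q = 0.00465, so δQ = 0.183 × 0.00465 = 0.000851.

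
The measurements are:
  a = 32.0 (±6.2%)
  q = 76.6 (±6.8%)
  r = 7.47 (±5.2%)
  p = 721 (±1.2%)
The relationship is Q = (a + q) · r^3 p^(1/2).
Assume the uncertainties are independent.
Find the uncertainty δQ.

2e+05

Let u = a + q = 109. δu = √(δa² + δq²) = √(3.94 + 27.1) = 5.57, so δu/u = 0.0513.
Q is then a monomial in u, r, p:
δQ/Q = √((δu/u)² + (3·δr/r)² + (½·δp/p)²) = √(0.00263 + 0.0243 + 3.6e-05) = 0.164
Q = 1.22e+06, so δQ = 0.164 × 1.22e+06 = 2e+05.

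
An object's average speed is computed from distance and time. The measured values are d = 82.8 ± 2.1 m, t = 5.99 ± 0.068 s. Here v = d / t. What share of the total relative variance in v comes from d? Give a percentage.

83.3%

(δv/v)² = (1·δd/d)² + (-1·δt/t)²
  d term: (1×0.0254)² = 0.000643
  t term: (-1×0.0114)² = 0.000129
Total = 0.000772. Share from d = 0.000643/0.000772 = 0.833.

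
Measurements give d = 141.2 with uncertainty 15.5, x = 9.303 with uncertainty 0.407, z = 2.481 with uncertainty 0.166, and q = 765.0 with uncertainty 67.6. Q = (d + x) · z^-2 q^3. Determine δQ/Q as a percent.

Let u = d + x = 150.5. δu = √(δd² + δx²) = √(240 + 0.166) = 15.5, so δu/u = 0.103.
Q is then a monomial in u, z, q:
δQ/Q = √((δu/u)² + (-2·δz/z)² + (3·δq/q)²) = √(0.0106 + 0.0179 + 0.0703) = 0.314

31.4%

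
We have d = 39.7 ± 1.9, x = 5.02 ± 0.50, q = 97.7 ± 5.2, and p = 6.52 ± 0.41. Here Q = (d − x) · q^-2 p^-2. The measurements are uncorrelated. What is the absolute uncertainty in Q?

1.49e-05

Let u = d − x = 34.7. δu = √(δd² + δx²) = √(3.61 + 0.250) = 1.96, so δu/u = 0.0567.
Q is then a monomial in u, q, p:
δQ/Q = √((δu/u)² + (-2·δq/q)² + (-2·δp/p)²) = √(0.00321 + 0.0113 + 0.0158) = 0.174
Q = 8.55e-05, so δQ = 0.174 × 8.55e-05 = 1.49e-05.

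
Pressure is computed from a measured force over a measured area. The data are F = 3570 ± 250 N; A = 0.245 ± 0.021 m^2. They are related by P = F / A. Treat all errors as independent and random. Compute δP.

1610 Pa

Relative error in a monomial: (δP/P)² = Σ (nᵢ · δxᵢ/xᵢ)².
  (1·δF/F)² = (1×0.0700)² = 0.00490;  (-1·δA/A)² = (-1×0.0857)² = 0.00735
δP/P = √(0.0123) = 0.111
P = 14600 Pa, so δP = 0.111 × 14600 = 1610 Pa.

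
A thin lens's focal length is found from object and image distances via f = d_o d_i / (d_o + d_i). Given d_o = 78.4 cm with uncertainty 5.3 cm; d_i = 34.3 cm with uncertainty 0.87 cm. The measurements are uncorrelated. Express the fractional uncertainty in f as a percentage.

2.71%

∂f/∂d_o = (d_i/(d_o+d_i))² = 0.0926;  ∂f/∂d_i = (d_o/(d_o+d_i))² = 0.484
δf = √((∂f/∂d_o · δd_o)² + (∂f/∂d_i · δd_i)²) = √(0.241 + 0.177) = 0.647 cm
f = 23.9 cm, so δf/f = 0.647/23.9 = 0.0271.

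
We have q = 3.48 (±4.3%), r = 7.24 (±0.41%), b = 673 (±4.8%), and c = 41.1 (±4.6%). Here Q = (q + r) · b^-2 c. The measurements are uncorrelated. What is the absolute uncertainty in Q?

Let u = q + r = 10.7. δu = √(δq² + δr²) = √(0.0224 + 0.000881) = 0.153, so δu/u = 0.0142.
Q is then a monomial in u, b, c:
δQ/Q = √((δu/u)² + (-2·δb/b)² + (1·δc/c)²) = √(0.000203 + 0.00922 + 0.00212) = 0.107
Q = 0.000973, so δQ = 0.107 × 0.000973 = 0.000104.

0.000104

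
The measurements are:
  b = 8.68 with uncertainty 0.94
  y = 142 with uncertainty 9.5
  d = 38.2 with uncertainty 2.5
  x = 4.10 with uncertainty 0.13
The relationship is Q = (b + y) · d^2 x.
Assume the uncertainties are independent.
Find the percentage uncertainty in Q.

Let u = b + y = 151. δu = √(δb² + δy²) = √(0.884 + 90.2) = 9.55, so δu/u = 0.0634.
Q is then a monomial in u, d, x:
δQ/Q = √((δu/u)² + (2·δd/d)² + (1·δx/x)²) = √(0.00401 + 0.0171 + 0.00101) = 0.149

14.9%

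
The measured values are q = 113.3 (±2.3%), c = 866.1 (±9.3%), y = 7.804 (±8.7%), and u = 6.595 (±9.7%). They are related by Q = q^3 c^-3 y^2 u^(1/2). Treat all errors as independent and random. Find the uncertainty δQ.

Products/powers → add relative errors in quadrature, weighted by exponent:
  (3·δq/q)² = (3×0.0230)² = 0.00476;  (-3·δc/c)² = (-3×0.0930)² = 0.0778;  (2·δy/y)² = (2×0.0870)² = 0.0303;  (½·δu/u)² = (0.5×0.0970)² = 0.00235
δQ/Q = √(0.115) = 0.339
Q = 0.3501, so δQ = 0.339 × 0.3501 = 0.119.

0.119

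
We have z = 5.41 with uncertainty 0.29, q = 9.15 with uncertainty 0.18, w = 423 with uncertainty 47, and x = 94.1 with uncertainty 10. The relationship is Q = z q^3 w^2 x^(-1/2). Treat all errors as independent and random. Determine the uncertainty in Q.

Products/powers → add relative errors in quadrature, weighted by exponent:
  (1·δz/z)² = (1×0.0536)² = 0.00287;  (3·δq/q)² = (3×0.0197)² = 0.00348;  (2·δw/w)² = (2×0.111)² = 0.0494;  (−½·δx/x)² = (-0.5×0.106)² = 0.00282
δQ/Q = √(0.0586) = 0.242
Q = 7.64e+07, so δQ = 0.242 × 7.64e+07 = 1.85e+07.

1.85e+07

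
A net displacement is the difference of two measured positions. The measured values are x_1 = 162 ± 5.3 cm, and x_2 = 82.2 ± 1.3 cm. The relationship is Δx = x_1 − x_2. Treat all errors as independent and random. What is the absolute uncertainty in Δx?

Δx is a linear combination, so absolute uncertainties add in quadrature:
  (δx_1)² = 28.1;  (δx_2)² = 1.69
δΔx = √(29.8) = 5.46 cm

5.46 cm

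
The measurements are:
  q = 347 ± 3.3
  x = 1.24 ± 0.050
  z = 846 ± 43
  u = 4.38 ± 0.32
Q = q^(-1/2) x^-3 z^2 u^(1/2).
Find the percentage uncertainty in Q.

Each factor contributes (exponent × relative error)² to (δQ/Q)²:
  (−½·δq/q)² = (-0.5×0.00951)² = 2.26e-05;  (-3·δx/x)² = (-3×0.0403)² = 0.0146;  (2·δz/z)² = (2×0.0508)² = 0.0103;  (½·δu/u)² = (0.5×0.0731)² = 0.00133
δQ/Q = √(0.0263) = 0.162

16.2%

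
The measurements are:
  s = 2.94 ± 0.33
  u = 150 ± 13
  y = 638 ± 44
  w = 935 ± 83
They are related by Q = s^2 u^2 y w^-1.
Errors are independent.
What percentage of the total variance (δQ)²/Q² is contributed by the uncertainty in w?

(δQ/Q)² = (2·δs/s)² + (2·δu/u)² + (1·δy/y)² + (-1·δw/w)²
  s term: (2×0.112)² = 0.0504
  u term: (2×0.0867)² = 0.0300
  y term: (1×0.0690)² = 0.00476
  w term: (-1×0.0888)² = 0.00788
Total = 0.0931. Share from w = 0.00788/0.0931 = 0.0847.

8.47%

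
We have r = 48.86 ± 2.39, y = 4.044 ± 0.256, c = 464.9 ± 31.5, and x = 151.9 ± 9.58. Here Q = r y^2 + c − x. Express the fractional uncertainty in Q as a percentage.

Let p = r·y^2 = 799.1. δp/p = √((1·δr/r)² + (2·δy/y)²) = √(0.00239 + 0.0160) = 0.136, so δp = 108.
Q = p + c − x: δQ = √(δp² + δc² + δx²) = √(11800 + 992 + 91.8) = 113
Q = 1112, so δQ/Q = 113/1112 = 0.102.

10.2%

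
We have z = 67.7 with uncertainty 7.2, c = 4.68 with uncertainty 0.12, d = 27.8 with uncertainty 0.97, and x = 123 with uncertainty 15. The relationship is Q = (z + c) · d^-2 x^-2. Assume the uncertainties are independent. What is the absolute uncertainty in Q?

Let u = z + c = 72.4. δu = √(δz² + δc²) = √(51.8 + 0.0144) = 7.20, so δu/u = 0.0995.
Q is then a monomial in u, d, x:
δQ/Q = √((δu/u)² + (-2·δd/d)² + (-2·δx/x)²) = √(0.00990 + 0.00487 + 0.0595) = 0.273
Q = 6.19e-06, so δQ = 0.273 × 6.19e-06 = 1.69e-06.

1.69e-06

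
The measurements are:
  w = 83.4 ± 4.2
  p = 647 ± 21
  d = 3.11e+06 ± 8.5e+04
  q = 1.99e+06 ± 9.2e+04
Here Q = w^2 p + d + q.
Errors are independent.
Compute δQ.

Let h = w^2·p = 4.5e+06. δh/h = √((2·δw/w)² + (1·δp/p)²) = √(0.0101 + 0.00105) = 0.106, so δh = 4.76e+05.
Q = h + d + q: δQ = √(δh² + δd² + δq²) = √(2.27e+11 + 7.22e+09 + 8.46e+09) = 4.92e+05

4.92e+05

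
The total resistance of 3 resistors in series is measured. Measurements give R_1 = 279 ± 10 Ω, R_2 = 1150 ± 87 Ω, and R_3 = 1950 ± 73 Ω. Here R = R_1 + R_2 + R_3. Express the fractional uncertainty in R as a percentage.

Absolute uncertainties add in quadrature for a linear combination:
  (δR_1)² = 100;  (δR_2)² = 7570;  (δR_3)² = 5330
δR = √(13000) = 114 Ω
R = 3380 Ω, so δR/R = 114/3380 = 0.0337.

3.37%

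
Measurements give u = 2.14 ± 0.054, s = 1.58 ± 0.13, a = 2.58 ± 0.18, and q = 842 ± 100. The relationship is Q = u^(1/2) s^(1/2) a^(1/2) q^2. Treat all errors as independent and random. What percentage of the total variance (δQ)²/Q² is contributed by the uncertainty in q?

94.8%

(δQ/Q)² = (½·δu/u)² + (½·δs/s)² + (½·δa/a)² + (2·δq/q)²
  u term: (0.5×0.0252)² = 0.000159
  s term: (0.5×0.0823)² = 0.00169
  a term: (0.5×0.0698)² = 0.00122
  q term: (2×0.119)² = 0.0564
Total = 0.0595. Share from q = 0.0564/0.0595 = 0.948.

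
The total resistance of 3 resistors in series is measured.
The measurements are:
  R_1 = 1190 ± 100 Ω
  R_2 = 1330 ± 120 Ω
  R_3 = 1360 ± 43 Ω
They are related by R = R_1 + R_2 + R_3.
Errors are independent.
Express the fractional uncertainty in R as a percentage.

4.18%

Absolute uncertainties add in quadrature for a linear combination:
  (δR_1)² = 10000;  (δR_2)² = 14400;  (δR_3)² = 1850
δR = √(26200) = 162 Ω
R = 3880 Ω, so δR/R = 162/3880 = 0.0418.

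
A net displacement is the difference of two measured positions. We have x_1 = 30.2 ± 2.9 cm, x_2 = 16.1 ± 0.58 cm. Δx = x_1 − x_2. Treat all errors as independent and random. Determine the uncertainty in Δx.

For a sum/difference, combine absolute errors in quadrature:
  (δx_1)² = 8.41;  (δx_2)² = 0.336
δΔx = √(8.75) = 2.96 cm

2.96 cm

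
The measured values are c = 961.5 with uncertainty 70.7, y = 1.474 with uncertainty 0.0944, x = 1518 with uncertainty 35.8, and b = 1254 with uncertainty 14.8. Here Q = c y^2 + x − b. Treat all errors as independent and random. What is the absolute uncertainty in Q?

311

Let p = c·y^2 = 2089. δp/p = √((1·δc/c)² + (2·δy/y)²) = √(0.00541 + 0.0164) = 0.148, so δp = 309.
Q = p + x − b: δQ = √(δp² + δx² + δb²) = √(95200 + 1280 + 219) = 311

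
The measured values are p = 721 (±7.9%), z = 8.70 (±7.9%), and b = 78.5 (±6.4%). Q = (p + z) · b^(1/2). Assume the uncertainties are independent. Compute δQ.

Let u = p + z = 730. δu = √(δp² + δz²) = √(3240 + 0.472) = 57.0, so δu/u = 0.0781.
Q is then a monomial in u, b:
δQ/Q = √((δu/u)² + (½·δb/b)²) = √(0.00609 + 0.00102) = 0.0844
Q = 6470, so δQ = 0.0844 × 6470 = 545.

545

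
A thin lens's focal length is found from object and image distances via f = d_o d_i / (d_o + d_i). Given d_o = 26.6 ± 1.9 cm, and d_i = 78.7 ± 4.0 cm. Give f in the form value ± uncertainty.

∂f/∂d_o = (d_i/(d_o+d_i))² = 0.559;  ∂f/∂d_i = (d_o/(d_o+d_i))² = 0.0638
δf = √((∂f/∂d_o · δd_o)² + (∂f/∂d_i · δd_i)²) = √(1.13 + 0.0652) = 1.09 cm
f = 19.9 cm.

19.9 ± 1.09 cm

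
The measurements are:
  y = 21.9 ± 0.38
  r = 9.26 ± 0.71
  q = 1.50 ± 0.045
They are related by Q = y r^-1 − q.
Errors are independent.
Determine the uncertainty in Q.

Let p = y·r^-1 = 2.37. δp/p = √((1·δy/y)² + (-1·δr/r)²) = √(0.000301 + 0.00588) = 0.0786, so δp = 0.186.
Q = p − q: δQ = √(δp² + δq²) = √(0.0346 + 0.00202) = 0.191

0.191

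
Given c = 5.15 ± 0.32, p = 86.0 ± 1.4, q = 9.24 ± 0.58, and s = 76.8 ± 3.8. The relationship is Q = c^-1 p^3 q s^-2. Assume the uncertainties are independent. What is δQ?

Products/powers → add relative errors in quadrature, weighted by exponent:
  (-1·δc/c)² = (-1×0.0621)² = 0.00386;  (3·δp/p)² = (3×0.0163)² = 0.00239;  (1·δq/q)² = (1×0.0628)² = 0.00394;  (-2·δs/s)² = (-2×0.0495)² = 0.00979
δQ/Q = √(0.0200) = 0.141
Q = 193, so δQ = 0.141 × 193 = 27.3.

27.3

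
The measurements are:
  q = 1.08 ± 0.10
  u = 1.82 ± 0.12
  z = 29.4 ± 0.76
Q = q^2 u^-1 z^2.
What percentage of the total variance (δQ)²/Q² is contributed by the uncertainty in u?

10.5%

(δQ/Q)² = (2·δq/q)² + (-1·δu/u)² + (2·δz/z)²
  q term: (2×0.0926)² = 0.0343
  u term: (-1×0.0659)² = 0.00435
  z term: (2×0.0259)² = 0.00267
Total = 0.0413. Share from u = 0.00435/0.0413 = 0.105.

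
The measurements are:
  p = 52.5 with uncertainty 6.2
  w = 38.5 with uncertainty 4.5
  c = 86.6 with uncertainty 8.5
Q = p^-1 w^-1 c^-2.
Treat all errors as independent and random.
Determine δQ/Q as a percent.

For a monomial Q ∝ p^-1, w^-1, c^-2, fractional errors add in quadrature:
  (-1·δp/p)² = (-1×0.118)² = 0.0139;  (-1·δw/w)² = (-1×0.117)² = 0.0137;  (-2·δc/c)² = (-2×0.0982)² = 0.0385
δQ/Q = √(0.0661) = 0.257

25.7%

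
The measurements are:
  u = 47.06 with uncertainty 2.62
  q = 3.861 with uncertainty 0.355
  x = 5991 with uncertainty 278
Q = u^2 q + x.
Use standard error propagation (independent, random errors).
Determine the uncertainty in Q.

Let p = u^2·q = 8551. δp/p = √((2·δu/u)² + (1·δq/q)²) = √(0.0124 + 0.00845) = 0.144, so δp = 1230.
Q = p + x: δQ = √(δp² + δx²) = √(1.52e+06 + 77300) = 1270

1270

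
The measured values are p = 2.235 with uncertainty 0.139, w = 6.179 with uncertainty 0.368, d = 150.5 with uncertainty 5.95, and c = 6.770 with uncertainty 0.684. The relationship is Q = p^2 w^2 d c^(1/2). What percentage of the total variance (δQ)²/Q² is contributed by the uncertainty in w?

(δQ/Q)² = (2·δp/p)² + (2·δw/w)² + (1·δd/d)² + (½·δc/c)²
  p term: (2×0.0622)² = 0.0155
  w term: (2×0.0596)² = 0.0142
  d term: (1×0.0395)² = 0.00156
  c term: (0.5×0.101)² = 0.00255
Total = 0.0338. Share from w = 0.0142/0.0338 = 0.420.

42.0%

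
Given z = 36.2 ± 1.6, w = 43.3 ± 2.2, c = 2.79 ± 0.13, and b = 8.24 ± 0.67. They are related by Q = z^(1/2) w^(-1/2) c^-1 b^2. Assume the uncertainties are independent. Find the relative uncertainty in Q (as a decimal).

0.172

Q is a product of powers, so relative uncertainties combine in quadrature:
  (½·δz/z)² = (0.5×0.0442)² = 0.000488;  (−½·δw/w)² = (-0.5×0.0508)² = 0.000645;  (-1·δc/c)² = (-1×0.0466)² = 0.00217;  (2·δb/b)² = (2×0.0813)² = 0.0264
δQ/Q = √(0.0298) = 0.172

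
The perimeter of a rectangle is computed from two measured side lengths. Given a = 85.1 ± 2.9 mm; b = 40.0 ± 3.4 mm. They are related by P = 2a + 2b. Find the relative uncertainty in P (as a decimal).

Absolute uncertainties add in quadrature for a linear combination:
  (2·δa)² = 33.6;  (2·δb)² = 46.2
δP = √(79.9) = 8.94 mm
P = 250 mm, so δP/P = 8.94/250 = 0.0357.

0.0357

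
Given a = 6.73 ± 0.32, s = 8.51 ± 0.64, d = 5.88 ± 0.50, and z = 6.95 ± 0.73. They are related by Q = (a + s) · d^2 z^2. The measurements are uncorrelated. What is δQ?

Let u = a + s = 15.2. δu = √(δa² + δs²) = √(0.102 + 0.410) = 0.716, so δu/u = 0.0470.
Q is then a monomial in u, d, z:
δQ/Q = √((δu/u)² + (2·δd/d)² + (2·δz/z)²) = √(0.00220 + 0.0289 + 0.0441) = 0.274
Q = 25500, so δQ = 0.274 × 25500 = 6980.

6980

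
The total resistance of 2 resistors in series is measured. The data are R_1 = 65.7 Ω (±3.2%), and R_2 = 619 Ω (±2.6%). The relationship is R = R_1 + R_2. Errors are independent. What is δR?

R is a linear combination, so absolute uncertainties add in quadrature:
  (δR_1)² = 4.42;  (δR_2)² = 259
δR = √(263) = 16.2 Ω

16.2 Ω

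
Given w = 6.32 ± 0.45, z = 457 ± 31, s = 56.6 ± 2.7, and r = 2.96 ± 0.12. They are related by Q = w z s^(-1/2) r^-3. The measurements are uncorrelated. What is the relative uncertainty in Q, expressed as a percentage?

15.8%

Each factor contributes (exponent × relative error)² to (δQ/Q)²:
  (1·δw/w)² = (1×0.0712)² = 0.00507;  (1·δz/z)² = (1×0.0678)² = 0.00460;  (−½·δs/s)² = (-0.5×0.0477)² = 0.000569;  (-3·δr/r)² = (-3×0.0405)² = 0.0148
δQ/Q = √(0.0250) = 0.158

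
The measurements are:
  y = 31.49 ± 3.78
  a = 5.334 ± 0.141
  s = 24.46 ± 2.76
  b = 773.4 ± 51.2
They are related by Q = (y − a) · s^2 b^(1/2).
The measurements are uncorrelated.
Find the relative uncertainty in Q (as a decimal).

0.270

Let u = y − a = 26.16. δu = √(δy² + δa²) = √(14.3 + 0.0199) = 3.78, so δu/u = 0.145.
Q is then a monomial in u, s, b:
δQ/Q = √((δu/u)² + (2·δs/s)² + (½·δb/b)²) = √(0.0209 + 0.0509 + 0.00110) = 0.270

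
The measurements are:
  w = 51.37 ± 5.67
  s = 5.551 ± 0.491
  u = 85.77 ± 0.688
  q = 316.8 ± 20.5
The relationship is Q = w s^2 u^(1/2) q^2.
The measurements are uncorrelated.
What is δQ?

3.61e+08

Relative error in a monomial: (δQ/Q)² = Σ (nᵢ · δxᵢ/xᵢ)².
  (1·δw/w)² = (1×0.110)² = 0.0122;  (2·δs/s)² = (2×0.0885)² = 0.0313;  (½·δu/u)² = (0.5×0.00802)² = 1.61e-05;  (2·δq/q)² = (2×0.0647)² = 0.0167
δQ/Q = √(0.0602) = 0.245
Q = 1.471e+09, so δQ = 0.245 × 1.471e+09 = 3.61e+08.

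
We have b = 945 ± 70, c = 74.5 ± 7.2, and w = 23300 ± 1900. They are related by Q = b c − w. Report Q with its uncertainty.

47100 ± 8780

Let p = b·c = 70400. δp/p = √((1·δb/b)² + (1·δc/c)²) = √(0.00549 + 0.00934) = 0.122, so δp = 8570.
Q = p − w: δQ = √(δp² + δw²) = √(7.35e+07 + 3.61e+06) = 8780
Q = 47100.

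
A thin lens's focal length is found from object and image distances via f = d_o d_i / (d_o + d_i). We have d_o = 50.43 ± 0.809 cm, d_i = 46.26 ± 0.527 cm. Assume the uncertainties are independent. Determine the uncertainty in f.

0.234 cm

∂f/∂d_o = (d_i/(d_o+d_i))² = 0.229;  ∂f/∂d_i = (d_o/(d_o+d_i))² = 0.272
δf = √((∂f/∂d_o · δd_o)² + (∂f/∂d_i · δd_i)²) = √(0.0343 + 0.0206) = 0.234 cm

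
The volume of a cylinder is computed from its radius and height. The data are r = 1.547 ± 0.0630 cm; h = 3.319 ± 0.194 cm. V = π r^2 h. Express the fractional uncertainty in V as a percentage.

Since V is a product/quotient, work with relative uncertainties:
  (2·δr/r)² = (2×0.0407)² = 0.00663;  (1·δh/h)² = (1×0.0585)² = 0.00342
δV/V = √(0.0101) = 0.100

10.0%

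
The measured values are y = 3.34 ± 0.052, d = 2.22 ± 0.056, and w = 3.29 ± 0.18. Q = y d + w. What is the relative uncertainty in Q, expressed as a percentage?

Let p = y·d = 7.41. δp/p = √((1·δy/y)² + (1·δd/d)²) = √(0.000242 + 0.000636) = 0.0296, so δp = 0.220.
Q = p + w: δQ = √(δp² + δw²) = √(0.0483 + 0.0324) = 0.284
Q = 10.7, so δQ/Q = 0.284/10.7 = 0.0265.

2.65%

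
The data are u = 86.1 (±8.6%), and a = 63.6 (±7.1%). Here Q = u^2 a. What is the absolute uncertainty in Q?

Relative error in a monomial: (δQ/Q)² = Σ (nᵢ · δxᵢ/xᵢ)².
  (2·δu/u)² = (2×0.0860)² = 0.0296;  (1·δa/a)² = (1×0.0710)² = 0.00504
δQ/Q = √(0.0346) = 0.186
Q = 4.71e+05, so δQ = 0.186 × 4.71e+05 = 87700.

87700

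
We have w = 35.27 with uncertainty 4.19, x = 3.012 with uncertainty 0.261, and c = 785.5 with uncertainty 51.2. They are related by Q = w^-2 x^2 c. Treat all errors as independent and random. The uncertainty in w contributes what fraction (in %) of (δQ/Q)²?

62.2%

(δQ/Q)² = (-2·δw/w)² + (2·δx/x)² + (1·δc/c)²
  w term: (-2×0.119)² = 0.0565
  x term: (2×0.0867)² = 0.0300
  c term: (1×0.0652)² = 0.00425
Total = 0.0907. Share from w = 0.0565/0.0907 = 0.622.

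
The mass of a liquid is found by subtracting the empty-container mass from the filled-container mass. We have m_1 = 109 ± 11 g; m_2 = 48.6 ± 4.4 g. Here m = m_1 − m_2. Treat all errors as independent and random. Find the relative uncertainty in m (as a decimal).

0.196

Absolute uncertainties add in quadrature for a linear combination:
  (δm_1)² = 121;  (δm_2)² = 19.4
δm = √(140) = 11.8 g
m = 60.4 g, so δm/m = 11.8/60.4 = 0.196.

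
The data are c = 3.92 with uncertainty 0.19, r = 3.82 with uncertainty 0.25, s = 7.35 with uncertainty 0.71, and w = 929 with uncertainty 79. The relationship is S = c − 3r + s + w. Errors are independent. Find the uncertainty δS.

79.0

For a sum/difference, combine absolute errors in quadrature:
  (δc)² = 0.0361;  (3·δr)² = 0.562;  (δs)² = 0.504;  (δw)² = 6240
δS = √(6240) = 79.0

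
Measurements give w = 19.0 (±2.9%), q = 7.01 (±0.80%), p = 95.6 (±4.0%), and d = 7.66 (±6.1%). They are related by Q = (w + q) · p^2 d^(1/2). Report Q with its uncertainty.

Let u = w + q = 26.0. δu = √(δw² + δq²) = √(0.304 + 0.00314) = 0.554, so δu/u = 0.0213.
Q is then a monomial in u, p, d:
δQ/Q = √((δu/u)² + (2·δp/p)² + (½·δd/d)²) = √(0.000453 + 0.00640 + 0.000930) = 0.0882
Q = 6.58e+05, so δQ = 0.0882 × 6.58e+05 = 58000.

(6.58 ± 0.580) × 10^5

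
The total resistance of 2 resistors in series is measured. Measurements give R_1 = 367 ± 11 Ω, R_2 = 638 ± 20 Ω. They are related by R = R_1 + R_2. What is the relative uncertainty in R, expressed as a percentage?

2.27%

Each term contributes (cᵢ δxᵢ)² to (δR)²:
  (δR_1)² = 121;  (δR_2)² = 400
δR = √(521) = 22.8 Ω
R = 1000 Ω, so δR/R = 22.8/1000 = 0.0227.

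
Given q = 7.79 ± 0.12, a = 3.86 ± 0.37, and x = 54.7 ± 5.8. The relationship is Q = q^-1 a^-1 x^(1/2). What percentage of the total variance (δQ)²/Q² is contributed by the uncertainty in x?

(δQ/Q)² = (-1·δq/q)² + (-1·δa/a)² + (½·δx/x)²
  q term: (-1×0.0154)² = 0.000237
  a term: (-1×0.0959)² = 0.00919
  x term: (0.5×0.106)² = 0.00281
Total = 0.0122. Share from x = 0.00281/0.0122 = 0.230.

23.0%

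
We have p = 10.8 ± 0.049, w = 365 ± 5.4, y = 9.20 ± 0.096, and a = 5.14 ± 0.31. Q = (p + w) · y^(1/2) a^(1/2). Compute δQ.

Let u = p + w = 376. δu = √(δp² + δw²) = √(0.00240 + 29.2) = 5.40, so δu/u = 0.0144.
Q is then a monomial in u, y, a:
δQ/Q = √((δu/u)² + (½·δy/y)² + (½·δa/a)²) = √(0.000206 + 2.72e-05 + 0.000909) = 0.0338
Q = 2580, so δQ = 0.0338 × 2580 = 87.4.

87.4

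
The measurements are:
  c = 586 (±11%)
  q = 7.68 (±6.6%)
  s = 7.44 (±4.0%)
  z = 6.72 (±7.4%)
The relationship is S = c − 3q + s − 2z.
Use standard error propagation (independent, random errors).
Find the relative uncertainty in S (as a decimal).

Absolute uncertainties add in quadrature for a linear combination:
  (δc)² = 4160;  (3·δq)² = 2.31;  (δs)² = 0.0886;  (2·δz)² = 0.989
δS = √(4160) = 64.5
S = 557, so δS/S = 64.5/557 = 0.116.

0.116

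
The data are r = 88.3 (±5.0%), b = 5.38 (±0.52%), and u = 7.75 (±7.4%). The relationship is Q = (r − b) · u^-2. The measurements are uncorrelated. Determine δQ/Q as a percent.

15.7%

Let w = r − b = 82.9. δw = √(δr² + δb²) = √(19.5 + 0.000783) = 4.42, so δw/w = 0.0532.
Q is then a monomial in w, u:
δQ/Q = √((δw/w)² + (-2·δu/u)²) = √(0.00284 + 0.0219) = 0.157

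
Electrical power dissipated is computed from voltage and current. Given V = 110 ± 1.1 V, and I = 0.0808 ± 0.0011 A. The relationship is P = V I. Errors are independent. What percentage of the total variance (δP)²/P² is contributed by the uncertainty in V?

35.0%

(δP/P)² = (1·δV/V)² + (1·δI/I)²
  V term: (1×0.0100)² = 0.000100
  I term: (1×0.0136)² = 0.000185
Total = 0.000285. Share from V = 0.000100/0.000285 = 0.350.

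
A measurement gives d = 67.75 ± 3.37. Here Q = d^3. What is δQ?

Products/powers → add relative errors in quadrature, weighted by exponent:
  (3·δd/d)² = (3×0.0497)² = 0.0223
δQ/Q = √(0.0223) = 0.149
Q = 311000, so δQ = 0.149 × 311000 = 46400.

46400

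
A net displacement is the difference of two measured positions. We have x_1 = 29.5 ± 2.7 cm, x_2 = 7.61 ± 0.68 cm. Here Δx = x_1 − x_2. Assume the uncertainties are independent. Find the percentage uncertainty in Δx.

12.7%

Δx is a linear combination, so absolute uncertainties add in quadrature:
  (δx_1)² = 7.29;  (δx_2)² = 0.462
δΔx = √(7.75) = 2.78 cm
Δx = 21.9 cm, so δΔx/Δx = 2.78/21.9 = 0.127.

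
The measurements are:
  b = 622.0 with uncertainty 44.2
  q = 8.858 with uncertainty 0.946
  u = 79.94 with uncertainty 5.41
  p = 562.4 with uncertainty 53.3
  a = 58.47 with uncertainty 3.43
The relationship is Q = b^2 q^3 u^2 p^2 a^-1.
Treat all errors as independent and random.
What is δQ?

Since Q is a product/quotient, work with relative uncertainties:
  (2·δb/b)² = (2×0.0711)² = 0.0202;  (3·δq/q)² = (3×0.107)² = 0.103;  (2·δu/u)² = (2×0.0677)² = 0.0183;  (2·δp/p)² = (2×0.0948)² = 0.0359;  (-1·δa/a)² = (-1×0.0587)² = 0.00344
δQ/Q = √(0.181) = 0.425
Q = 9.296e+15, so δQ = 0.425 × 9.296e+15 = 3.95e+15.

3.95e+15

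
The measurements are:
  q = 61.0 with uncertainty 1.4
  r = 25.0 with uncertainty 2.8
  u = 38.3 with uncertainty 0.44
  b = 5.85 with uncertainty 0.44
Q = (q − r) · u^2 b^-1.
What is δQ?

1060

Let w = q − r = 36.0. δw = √(δq² + δr²) = √(1.96 + 7.84) = 3.13, so δw/w = 0.0870.
Q is then a monomial in w, u, b:
δQ/Q = √((δw/w)² + (2·δu/u)² + (-1·δb/b)²) = √(0.00756 + 0.000528 + 0.00566) = 0.117
Q = 9030, so δQ = 0.117 × 9030 = 1060.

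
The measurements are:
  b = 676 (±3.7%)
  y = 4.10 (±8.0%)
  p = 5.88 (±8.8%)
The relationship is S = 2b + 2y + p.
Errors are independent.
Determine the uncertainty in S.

Sums and differences: (δS)² = Σ (cᵢ δxᵢ)².
  (2·δb)² = 2500;  (2·δy)² = 0.430;  (δp)² = 0.268
δS = √(2500) = 50.0

50.0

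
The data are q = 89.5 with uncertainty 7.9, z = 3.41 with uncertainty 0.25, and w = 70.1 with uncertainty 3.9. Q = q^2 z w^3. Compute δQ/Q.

0.254

Since Q is a product/quotient, work with relative uncertainties:
  (2·δq/q)² = (2×0.0883)² = 0.0312;  (1·δz/z)² = (1×0.0733)² = 0.00537;  (3·δw/w)² = (3×0.0556)² = 0.0279
δQ/Q = √(0.0644) = 0.254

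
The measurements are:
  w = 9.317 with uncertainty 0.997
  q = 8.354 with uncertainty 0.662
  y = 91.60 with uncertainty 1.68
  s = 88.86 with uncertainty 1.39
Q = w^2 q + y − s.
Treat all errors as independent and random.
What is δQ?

Let p = w^2·q = 725.2. δp/p = √((2·δw/w)² + (1·δq/q)²) = √(0.0458 + 0.00628) = 0.228, so δp = 165.
Q = p + y − s: δQ = √(δp² + δy² + δs²) = √(27400 + 2.82 + 1.93) = 166

166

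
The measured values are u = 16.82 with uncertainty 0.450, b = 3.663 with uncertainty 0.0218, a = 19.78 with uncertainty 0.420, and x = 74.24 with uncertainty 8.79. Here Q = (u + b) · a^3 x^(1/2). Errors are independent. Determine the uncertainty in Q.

Let w = u + b = 20.48. δw = √(δu² + δb²) = √(0.203 + 0.000475) = 0.451, so δw/w = 0.0220.
Q is then a monomial in w, a, x:
δQ/Q = √((δw/w)² + (3·δa/a)² + (½·δx/x)²) = √(0.000484 + 0.00406 + 0.00350) = 0.0897
Q = 1.366e+06, so δQ = 0.0897 × 1.366e+06 = 1.23e+05.

1.23e+05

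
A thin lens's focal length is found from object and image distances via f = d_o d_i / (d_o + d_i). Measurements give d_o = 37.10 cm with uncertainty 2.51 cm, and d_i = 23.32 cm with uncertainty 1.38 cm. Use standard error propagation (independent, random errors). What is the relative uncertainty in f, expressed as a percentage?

4.47%

∂f/∂d_o = (d_i/(d_o+d_i))² = 0.149;  ∂f/∂d_i = (d_o/(d_o+d_i))² = 0.377
δf = √((∂f/∂d_o · δd_o)² + (∂f/∂d_i · δd_i)²) = √(0.140 + 0.271) = 0.641 cm
f = 14.32 cm, so δf/f = 0.641/14.32 = 0.0447.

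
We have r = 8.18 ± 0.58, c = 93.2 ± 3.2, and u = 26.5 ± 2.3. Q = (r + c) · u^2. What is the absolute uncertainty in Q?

Let w = r + c = 101. δw = √(δr² + δc²) = √(0.336 + 10.2) = 3.25, so δw/w = 0.0321.
Q is then a monomial in w, u:
δQ/Q = √((δw/w)² + (2·δu/u)²) = √(0.00103 + 0.0301) = 0.177
Q = 71200, so δQ = 0.177 × 71200 = 12600.

12600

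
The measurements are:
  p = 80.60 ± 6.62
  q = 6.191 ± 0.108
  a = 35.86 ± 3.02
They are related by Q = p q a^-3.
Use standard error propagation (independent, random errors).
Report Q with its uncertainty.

Each factor contributes (exponent × relative error)² to (δQ/Q)²:
  (1·δp/p)² = (1×0.0821)² = 0.00675;  (1·δq/q)² = (1×0.0174)² = 0.000304;  (-3·δa/a)² = (-3×0.0842)² = 0.0638
δQ/Q = √(0.0709) = 0.266
Q = 0.01082, so δQ = 0.266 × 0.01082 = 0.00288.

0.01082 ± 0.00288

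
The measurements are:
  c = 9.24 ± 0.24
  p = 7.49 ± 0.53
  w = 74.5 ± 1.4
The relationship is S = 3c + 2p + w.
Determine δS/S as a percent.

1.62%

S is a linear combination, so absolute uncertainties add in quadrature:
  (3·δc)² = 0.518;  (2·δp)² = 1.12;  (δw)² = 1.96
δS = √(3.60) = 1.90
S = 117, so δS/S = 1.90/117 = 0.0162.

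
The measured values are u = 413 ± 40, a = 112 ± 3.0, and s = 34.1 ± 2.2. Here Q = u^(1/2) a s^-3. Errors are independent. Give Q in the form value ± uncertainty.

0.0574 ± 0.0116

Since Q is a product/quotient, work with relative uncertainties:
  (½·δu/u)² = (0.5×0.0969)² = 0.00235;  (1·δa/a)² = (1×0.0268)² = 0.000717;  (-3·δs/s)² = (-3×0.0645)² = 0.0375
δQ/Q = √(0.0405) = 0.201
Q = 0.0574, so δQ = 0.201 × 0.0574 = 0.0116.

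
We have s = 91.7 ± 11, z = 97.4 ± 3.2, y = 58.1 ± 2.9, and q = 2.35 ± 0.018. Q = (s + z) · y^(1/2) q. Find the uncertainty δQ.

Let u = s + z = 189. δu = √(δs² + δz²) = √(121 + 10.2) = 11.5, so δu/u = 0.0606.
Q is then a monomial in u, y, q:
δQ/Q = √((δu/u)² + (½·δy/y)² + (1·δq/q)²) = √(0.00367 + 0.000623 + 5.87e-05) = 0.0660
Q = 3390, so δQ = 0.0660 × 3390 = 223.

223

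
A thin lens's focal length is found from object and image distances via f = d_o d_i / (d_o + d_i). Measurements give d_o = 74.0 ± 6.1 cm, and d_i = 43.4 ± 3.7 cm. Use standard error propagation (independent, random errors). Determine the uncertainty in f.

1.69 cm

∂f/∂d_o = (d_i/(d_o+d_i))² = 0.137;  ∂f/∂d_i = (d_o/(d_o+d_i))² = 0.397
δf = √((∂f/∂d_o · δd_o)² + (∂f/∂d_i · δd_i)²) = √(0.695 + 2.16) = 1.69 cm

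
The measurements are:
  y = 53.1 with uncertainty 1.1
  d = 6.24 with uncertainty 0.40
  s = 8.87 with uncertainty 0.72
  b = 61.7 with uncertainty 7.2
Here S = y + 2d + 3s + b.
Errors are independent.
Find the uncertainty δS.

For a sum/difference, combine absolute errors in quadrature:
  (δy)² = 1.21;  (2·δd)² = 0.640;  (3·δs)² = 4.67;  (δb)² = 51.8
δS = √(58.4) = 7.64

7.64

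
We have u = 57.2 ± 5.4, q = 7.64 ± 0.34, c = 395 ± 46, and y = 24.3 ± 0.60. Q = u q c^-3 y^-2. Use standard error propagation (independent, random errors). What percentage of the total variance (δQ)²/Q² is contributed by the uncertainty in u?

(δQ/Q)² = (1·δu/u)² + (1·δq/q)² + (-3·δc/c)² + (-2·δy/y)²
  u term: (1×0.0944)² = 0.00891
  q term: (1×0.0445)² = 0.00198
  c term: (-3×0.116)² = 0.122
  y term: (-2×0.0247)² = 0.00244
Total = 0.135. Share from u = 0.00891/0.135 = 0.0658.

6.58%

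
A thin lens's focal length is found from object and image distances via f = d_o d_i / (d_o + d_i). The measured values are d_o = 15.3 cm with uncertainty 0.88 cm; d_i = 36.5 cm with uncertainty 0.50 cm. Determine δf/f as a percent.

4.07%

∂f/∂d_o = (d_i/(d_o+d_i))² = 0.497;  ∂f/∂d_i = (d_o/(d_o+d_i))² = 0.0872
δf = √((∂f/∂d_o · δd_o)² + (∂f/∂d_i · δd_i)²) = √(0.191 + 0.00190) = 0.439 cm
f = 10.8 cm, so δf/f = 0.439/10.8 = 0.0407.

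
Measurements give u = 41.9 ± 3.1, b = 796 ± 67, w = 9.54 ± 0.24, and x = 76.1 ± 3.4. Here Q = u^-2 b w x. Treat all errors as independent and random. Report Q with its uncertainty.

Q is a product of powers, so relative uncertainties combine in quadrature:
  (-2·δu/u)² = (-2×0.0740)² = 0.0219;  (1·δb/b)² = (1×0.0842)² = 0.00708;  (1·δw/w)² = (1×0.0252)² = 0.000633;  (1·δx/x)² = (1×0.0447)² = 0.00200
δQ/Q = √(0.0316) = 0.178
Q = 329, so δQ = 0.178 × 329 = 58.5.

329 ± 58.5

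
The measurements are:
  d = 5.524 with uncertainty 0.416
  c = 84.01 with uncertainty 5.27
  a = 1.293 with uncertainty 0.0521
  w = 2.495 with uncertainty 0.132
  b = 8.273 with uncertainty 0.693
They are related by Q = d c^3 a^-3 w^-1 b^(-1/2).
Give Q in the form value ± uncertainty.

211100 ± 51800

Products/powers → add relative errors in quadrature, weighted by exponent:
  (1·δd/d)² = (1×0.0753)² = 0.00567;  (3·δc/c)² = (3×0.0627)² = 0.0354;  (-3·δa/a)² = (-3×0.0403)² = 0.0146;  (-1·δw/w)² = (-1×0.0529)² = 0.00280;  (−½·δb/b)² = (-0.5×0.0838)² = 0.00175
δQ/Q = √(0.0603) = 0.245
Q = 211100, so δQ = 0.245 × 211100 = 51800.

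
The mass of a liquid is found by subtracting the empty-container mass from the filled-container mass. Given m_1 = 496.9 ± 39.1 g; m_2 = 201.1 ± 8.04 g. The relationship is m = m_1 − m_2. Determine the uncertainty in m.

39.9 g

Each term contributes (cᵢ δxᵢ)² to (δm)²:
  (δm_1)² = 1530;  (δm_2)² = 64.6
δm = √(1590) = 39.9 g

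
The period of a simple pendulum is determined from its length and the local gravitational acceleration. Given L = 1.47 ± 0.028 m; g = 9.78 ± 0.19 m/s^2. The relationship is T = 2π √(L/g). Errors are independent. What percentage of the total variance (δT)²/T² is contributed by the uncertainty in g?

(δT/T)² = (½·δL/L)² + (−½·δg/g)²
  L term: (0.5×0.0190)² = 9.07e-05
  g term: (-0.5×0.0194)² = 9.44e-05
Total = 0.000185. Share from g = 9.44e-05/0.000185 = 0.510.

51.0%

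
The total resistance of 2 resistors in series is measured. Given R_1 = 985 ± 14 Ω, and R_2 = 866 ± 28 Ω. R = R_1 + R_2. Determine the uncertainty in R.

Sums and differences: (δR)² = Σ (cᵢ δxᵢ)².
  (δR_1)² = 196;  (δR_2)² = 784
δR = √(980) = 31.3 Ω

31.3 Ω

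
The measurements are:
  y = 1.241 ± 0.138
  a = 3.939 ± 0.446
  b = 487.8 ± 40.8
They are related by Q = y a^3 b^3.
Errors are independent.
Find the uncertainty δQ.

For a monomial Q ∝ y, a^3, b^3, fractional errors add in quadrature:
  (1·δy/y)² = (1×0.111)² = 0.0124;  (3·δa/a)² = (3×0.113)² = 0.115;  (3·δb/b)² = (3×0.0836)² = 0.0630
δQ/Q = √(0.191) = 0.437
Q = 8.803e+09, so δQ = 0.437 × 8.803e+09 = 3.84e+09.

3.84e+09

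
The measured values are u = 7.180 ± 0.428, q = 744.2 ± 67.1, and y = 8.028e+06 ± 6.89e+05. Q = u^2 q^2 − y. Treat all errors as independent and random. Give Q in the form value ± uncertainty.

Let p = u^2·q^2 = 2.855e+07. δp/p = √((2·δu/u)² + (2·δq/q)²) = √(0.0142 + 0.0325) = 0.216, so δp = 6.17e+06.
Q = p − y: δQ = √(δp² + δy²) = √(3.81e+13 + 4.75e+11) = 6.21e+06
Q = 2.052e+07.

(2.052 ± 0.621) × 10^7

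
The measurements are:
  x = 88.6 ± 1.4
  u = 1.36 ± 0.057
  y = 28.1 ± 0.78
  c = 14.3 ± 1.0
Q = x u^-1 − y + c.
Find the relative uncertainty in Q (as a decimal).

Let p = x·u^-1 = 65.1. δp/p = √((1·δx/x)² + (-1·δu/u)²) = √(0.000250 + 0.00176) = 0.0448, so δp = 2.92.
Q = p − y + c: δQ = √(δp² + δy² + δc²) = √(8.51 + 0.608 + 1.00) = 3.18
Q = 51.3, so δQ/Q = 3.18/51.3 = 0.0620.

0.0620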